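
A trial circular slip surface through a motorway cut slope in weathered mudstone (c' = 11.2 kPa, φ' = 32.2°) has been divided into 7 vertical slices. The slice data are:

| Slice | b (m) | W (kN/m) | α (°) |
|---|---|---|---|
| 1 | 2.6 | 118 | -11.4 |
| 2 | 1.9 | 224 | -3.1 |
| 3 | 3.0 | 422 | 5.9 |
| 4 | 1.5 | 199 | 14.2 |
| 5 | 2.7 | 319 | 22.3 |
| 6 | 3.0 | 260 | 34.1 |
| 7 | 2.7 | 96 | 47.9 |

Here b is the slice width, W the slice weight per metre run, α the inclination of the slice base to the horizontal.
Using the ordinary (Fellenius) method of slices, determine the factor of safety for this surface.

Ordinary method of slices: FS = Σ[c'·Δl_i + (W_i cosα_i)·tanφ'] / Σ W_i sinα_i, with Δl_i = b_i / cosα_i.
Slice 1: Δl = 2.6/cos(-11.4°) = 2.652 m; N'_1 = 118·cos(-11.4°) = 115.7; c'Δl = 29.71; W sinα = -23.3
Slice 2: Δl = 1.9/cos(-3.1°) = 1.903 m; N'_2 = 224·cos(-3.1°) = 223.7; c'Δl = 21.31; W sinα = -12.1
Slice 3: Δl = 3.0/cos5.9° = 3.016 m; N'_3 = 422·cos5.9° = 419.8; c'Δl = 33.78; W sinα = 43.4
Slice 4: Δl = 1.5/cos14.2° = 1.547 m; N'_4 = 199·cos14.2° = 192.9; c'Δl = 17.33; W sinα = 48.8
Slice 5: Δl = 2.7/cos22.3° = 2.918 m; N'_5 = 319·cos22.3° = 295.1; c'Δl = 32.68; W sinα = 121.0
Slice 6: Δl = 3.0/cos34.1° = 3.623 m; N'_6 = 260·cos34.1° = 215.3; c'Δl = 40.58; W sinα = 145.8
Slice 7: Δl = 2.7/cos47.9° = 4.027 m; N'_7 = 96·cos47.9° = 64.4; c'Δl = 45.11; W sinα = 71.2
Σc'Δl = 220.5 kN/m; ΣN' = 1526.8 kN/m; ΣW sinα = 394.8 kN/m
Resisting = 220.5 + 1526.8·tan32.2° = 220.5 + 961.5 = 1182.0 kN/m
FS = 1182.0 / 394.8 = 2.994

FS = 2.99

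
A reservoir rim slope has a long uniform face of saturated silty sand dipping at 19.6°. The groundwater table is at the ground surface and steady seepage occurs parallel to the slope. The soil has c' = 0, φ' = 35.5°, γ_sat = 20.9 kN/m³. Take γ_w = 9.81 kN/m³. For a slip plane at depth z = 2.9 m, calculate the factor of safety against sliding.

FS = 1.06

With seepage parallel to the slope and the water table at the surface, the effective normal stress on the slip plane uses the buoyant unit weight γ' = γ_sat − γ_w while the driving shear stress uses γ_sat:
FS = [c' + γ' z cos²β tanφ'] / [γ_sat z sinβ cosβ]
(For c' = 0 this reduces to FS = (γ'/γ_sat)·tanφ'/tanβ.)
γ' = 20.9 − 9.81 = 11.09 kN/m³
Numerator = 0.0 + 11.09·2.9·cos²19.6°·tan35.5° = 0.0 + 11.09·2.9·0.8875·0.7133 = 20.359 kPa
Denominator = 20.9·2.9·sin19.6°·cos19.6° = 20.9·2.9·0.3355·0.9421 = 19.154 kPa
FS = 20.359 / 19.154 = 1.063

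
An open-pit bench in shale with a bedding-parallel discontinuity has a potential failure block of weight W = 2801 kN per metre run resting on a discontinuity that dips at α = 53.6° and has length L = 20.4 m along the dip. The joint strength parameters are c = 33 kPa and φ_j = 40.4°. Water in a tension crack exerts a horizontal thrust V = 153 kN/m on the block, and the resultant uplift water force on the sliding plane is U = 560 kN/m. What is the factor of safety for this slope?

FS = 0.64

Resolving the block weight along and normal to the plane and applying the Mohr–Coulomb strength on the joint:
N' = W cosα − U − V sinα = 2801·cos53.6° − 560 − 153·sin53.6° = 979.0 kN/m
Driving force T = W sinα + V cosα = 2801·sin53.6° + 153·cos53.6° = 2345.3 kN/m
Resisting force R = c·L + N'·tanφ_j = 33·20.4 + 979.0·tan40.4° = 673.2 + 833.2 = 1506.4 kN/m
FS = R / T = 1506.4 / 2345.3 = 0.642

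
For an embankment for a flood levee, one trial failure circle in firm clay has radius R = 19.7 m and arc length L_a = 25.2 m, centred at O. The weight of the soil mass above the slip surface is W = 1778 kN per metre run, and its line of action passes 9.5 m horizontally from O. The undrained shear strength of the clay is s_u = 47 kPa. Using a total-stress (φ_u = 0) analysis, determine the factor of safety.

Taking moments about the centre O, the resisting moment is provided by the undrained shear strength acting along the arc:
M_R = s_u·L_a·R = 47·25.20·19.7 = 23332.7 kN·m/m
M_D = W·d = 1778·9.5 = 16891.0 kN·m/m
FS = M_R / M_D = 23332.7 / 16891.0 = 1.381

FS = 1.38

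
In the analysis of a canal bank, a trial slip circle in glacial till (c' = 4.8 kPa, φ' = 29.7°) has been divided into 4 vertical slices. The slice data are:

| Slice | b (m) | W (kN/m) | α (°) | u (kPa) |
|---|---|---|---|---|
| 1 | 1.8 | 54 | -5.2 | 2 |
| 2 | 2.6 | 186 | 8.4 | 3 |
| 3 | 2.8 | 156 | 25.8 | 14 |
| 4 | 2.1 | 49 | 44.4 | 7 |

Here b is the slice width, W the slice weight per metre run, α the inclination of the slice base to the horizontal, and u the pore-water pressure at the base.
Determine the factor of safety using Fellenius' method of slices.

FS = 1.95

Ordinary method of slices: FS = Σ[c'·Δl_i + (W_i cosα_i − u_i·Δl_i)·tanφ'] / Σ W_i sinα_i, with Δl_i = b_i / cosα_i.
Slice 1: Δl = 1.8/cos(-5.2°) = 1.807 m; N'_1 = 54·cos(-5.2°) − 2·1.807 = 50.2; c'Δl = 8.68; W sinα = -4.9
Slice 2: Δl = 2.6/cos8.4° = 2.628 m; N'_2 = 186·cos8.4° − 3·2.628 = 176.1; c'Δl = 12.62; W sinα = 27.2
Slice 3: Δl = 2.8/cos25.8° = 3.110 m; N'_3 = 156·cos25.8° − 14·3.110 = 96.9; c'Δl = 14.93; W sinα = 67.9
Slice 4: Δl = 2.1/cos44.4° = 2.939 m; N'_4 = 49·cos44.4° − 7·2.939 = 14.4; c'Δl = 14.11; W sinα = 34.3
Σc'Δl = 50.3 kN/m; ΣN' = 337.6 kN/m; ΣW sinα = 124.5 kN/m
Resisting = 50.3 + 337.6·tan29.7° = 50.3 + 192.6 = 242.9 kN/m
FS = 242.9 / 124.5 = 1.952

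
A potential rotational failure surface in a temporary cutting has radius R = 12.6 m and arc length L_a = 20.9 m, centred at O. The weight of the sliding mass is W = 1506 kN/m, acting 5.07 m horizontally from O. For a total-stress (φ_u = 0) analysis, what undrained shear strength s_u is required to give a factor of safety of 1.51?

FS = s_u·L_a·R / (W·d), so s_u = FS·W·d / (L_a·R).
s_u = 1.51·1506·5.07 / (20.90·12.6) = 11529.5 / 263.34 = 43.78 kPa

s_u = 43.8 kPa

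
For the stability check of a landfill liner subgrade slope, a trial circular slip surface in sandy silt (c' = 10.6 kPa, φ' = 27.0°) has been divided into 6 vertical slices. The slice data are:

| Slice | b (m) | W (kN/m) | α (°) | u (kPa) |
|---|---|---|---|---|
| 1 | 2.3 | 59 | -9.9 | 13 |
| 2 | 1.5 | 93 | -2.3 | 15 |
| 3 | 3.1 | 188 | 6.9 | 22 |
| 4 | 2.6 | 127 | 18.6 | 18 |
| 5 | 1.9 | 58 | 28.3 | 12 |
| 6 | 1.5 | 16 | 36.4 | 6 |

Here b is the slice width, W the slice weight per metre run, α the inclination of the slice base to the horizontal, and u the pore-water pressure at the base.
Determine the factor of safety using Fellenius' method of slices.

FS = 3.54

Ordinary method of slices: FS = Σ[c'·Δl_i + (W_i cosα_i − u_i·Δl_i)·tanφ'] / Σ W_i sinα_i, with Δl_i = b_i / cosα_i.
Slice 1: Δl = 2.3/cos(-9.9°) = 2.335 m; N'_1 = 59·cos(-9.9°) − 13·2.335 = 27.8; c'Δl = 24.75; W sinα = -10.1
Slice 2: Δl = 1.5/cos(-2.3°) = 1.501 m; N'_2 = 93·cos(-2.3°) − 15·1.501 = 70.4; c'Δl = 15.91; W sinα = -3.7
Slice 3: Δl = 3.1/cos6.9° = 3.123 m; N'_3 = 188·cos6.9° − 22·3.123 = 117.9; c'Δl = 33.10; W sinα = 22.6
Slice 4: Δl = 2.6/cos18.6° = 2.743 m; N'_4 = 127·cos18.6° − 18·2.743 = 71.0; c'Δl = 29.08; W sinα = 40.5
Slice 5: Δl = 1.9/cos28.3° = 2.158 m; N'_5 = 58·cos28.3° − 12·2.158 = 25.2; c'Δl = 22.87; W sinα = 27.5
Slice 6: Δl = 1.5/cos36.4° = 1.864 m; N'_6 = 16·cos36.4° − 6·1.864 = 1.7; c'Δl = 19.75; W sinα = 9.5
Σc'Δl = 145.5 kN/m; ΣN' = 314.0 kN/m; ΣW sinα = 86.2 kN/m
Resisting = 145.5 + 314.0·tan27.0° = 145.5 + 160.0 = 305.4 kN/m
FS = 305.4 / 86.2 = 3.543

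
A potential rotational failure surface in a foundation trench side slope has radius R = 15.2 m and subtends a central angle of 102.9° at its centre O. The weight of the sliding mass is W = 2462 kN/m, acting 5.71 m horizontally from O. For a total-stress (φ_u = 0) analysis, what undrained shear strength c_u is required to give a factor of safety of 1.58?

c_u = 53.5 kPa

FS = c_u·L_a·R / (W·d), so c_u = FS·W·d / (L_a·R).
Arc length L_a = R·θ = 15.2·(102.9°·π/180) = 15.2·1.7959 = 27.30 m
c_u = 1.58·2462·5.71 / (27.30·15.2) = 22211.7 / 414.93 = 53.53 kPa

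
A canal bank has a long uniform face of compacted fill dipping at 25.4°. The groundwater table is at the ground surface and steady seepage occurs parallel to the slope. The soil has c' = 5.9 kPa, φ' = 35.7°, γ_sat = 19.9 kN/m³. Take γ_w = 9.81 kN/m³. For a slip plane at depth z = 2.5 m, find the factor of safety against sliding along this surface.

With seepage parallel to the slope and the water table at the surface, the effective normal stress on the slip plane uses the buoyant unit weight γ' = γ_sat − γ_w while the driving shear stress uses γ_sat:
FS = [c' + γ' z cos²β tanφ'] / [γ_sat z sinβ cosβ]
γ' = 19.9 − 9.81 = 10.09 kN/m³
Numerator = 5.9 + 10.09·2.5·cos²25.4°·tan35.7° = 5.9 + 10.09·2.5·0.8160·0.7186 = 20.691 kPa
Denominator = 19.9·2.5·sin25.4°·cos25.4° = 19.9·2.5·0.4289·0.9033 = 19.277 kPa
FS = 20.691 / 19.277 = 1.073

FS = 1.07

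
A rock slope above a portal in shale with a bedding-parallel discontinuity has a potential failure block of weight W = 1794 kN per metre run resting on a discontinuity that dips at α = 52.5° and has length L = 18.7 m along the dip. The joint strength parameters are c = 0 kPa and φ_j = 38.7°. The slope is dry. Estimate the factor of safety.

Resolving the block weight along and normal to the plane and applying the Mohr–Coulomb strength on the joint:
N' = W cosα = 1794·cos52.5° = 1092.1 kN/m
Driving force T = W sinα = 1794·sin52.5° = 1423.3 kN/m
Resisting force R = c·L + N'·tanφ_j = 0·18.7 + 1092.1·tan38.7° = 0.0 + 875.0 = 875.0 kN/m
FS = R / T = 875.0 / 1423.3 = 0.615

FS = 0.61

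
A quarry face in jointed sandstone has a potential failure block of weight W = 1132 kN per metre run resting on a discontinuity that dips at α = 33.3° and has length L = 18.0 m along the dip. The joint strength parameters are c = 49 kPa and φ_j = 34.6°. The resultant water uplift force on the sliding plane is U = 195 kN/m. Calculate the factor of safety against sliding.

Resolving the block weight along and normal to the plane and applying the Mohr–Coulomb strength on the joint:
N' = W cosα − U = 1132·cos33.3° − 195 = 751.1 kN/m
Driving force T = W sinα = 1132·sin33.3° = 621.5 kN/m
Resisting force R = c·L + N'·tanφ_j = 49·18.0 + 751.1·tan34.6° = 882.0 + 518.2 = 1400.2 kN/m
FS = R / T = 1400.2 / 621.5 = 2.253

FS = 2.25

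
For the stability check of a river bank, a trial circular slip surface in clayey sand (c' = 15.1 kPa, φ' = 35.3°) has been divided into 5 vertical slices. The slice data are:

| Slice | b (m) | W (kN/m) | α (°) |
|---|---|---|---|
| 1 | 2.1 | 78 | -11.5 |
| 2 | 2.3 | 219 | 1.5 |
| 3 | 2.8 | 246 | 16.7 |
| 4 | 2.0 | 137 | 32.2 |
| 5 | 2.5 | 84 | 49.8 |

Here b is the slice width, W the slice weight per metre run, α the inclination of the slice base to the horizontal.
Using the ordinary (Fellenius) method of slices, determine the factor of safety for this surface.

FS = 3.54

Ordinary method of slices: FS = Σ[c'·Δl_i + (W_i cosα_i)·tanφ'] / Σ W_i sinα_i, with Δl_i = b_i / cosα_i.
Slice 1: Δl = 2.1/cos(-11.5°) = 2.143 m; N'_1 = 78·cos(-11.5°) = 76.4; c'Δl = 32.36; W sinα = -15.6
Slice 2: Δl = 2.3/cos1.5° = 2.301 m; N'_2 = 219·cos1.5° = 218.9; c'Δl = 34.74; W sinα = 5.7
Slice 3: Δl = 2.8/cos16.7° = 2.923 m; N'_3 = 246·cos16.7° = 235.6; c'Δl = 44.14; W sinα = 70.7
Slice 4: Δl = 2.0/cos32.2° = 2.364 m; N'_4 = 137·cos32.2° = 115.9; c'Δl = 35.69; W sinα = 73.0
Slice 5: Δl = 2.5/cos49.8° = 3.873 m; N'_5 = 84·cos49.8° = 54.2; c'Δl = 58.49; W sinα = 64.2
Σc'Δl = 205.4 kN/m; ΣN' = 701.1 kN/m; ΣW sinα = 198.0 kN/m
Resisting = 205.4 + 701.1·tan35.3° = 205.4 + 496.4 = 701.8 kN/m
FS = 701.8 / 198.0 = 3.544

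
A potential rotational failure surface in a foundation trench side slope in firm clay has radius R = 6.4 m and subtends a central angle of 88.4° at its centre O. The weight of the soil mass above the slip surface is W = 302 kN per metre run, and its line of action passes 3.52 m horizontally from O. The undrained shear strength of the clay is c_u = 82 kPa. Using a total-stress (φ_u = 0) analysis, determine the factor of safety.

Taking moments about the centre O, the resisting moment is provided by the undrained shear strength acting along the arc:
Arc length L_a = R·θ = 6.4·(88.4°·π/180) = 6.4·1.5429 = 9.87 m
M_R = c_u·L_a·R = 82·9.87·6.4 = 5182.1 kN·m/m
M_D = W·d = 302·3.52 = 1063.0 kN·m/m
FS = M_R / M_D = 5182.1 / 1063.0 = 4.875

FS = 4.87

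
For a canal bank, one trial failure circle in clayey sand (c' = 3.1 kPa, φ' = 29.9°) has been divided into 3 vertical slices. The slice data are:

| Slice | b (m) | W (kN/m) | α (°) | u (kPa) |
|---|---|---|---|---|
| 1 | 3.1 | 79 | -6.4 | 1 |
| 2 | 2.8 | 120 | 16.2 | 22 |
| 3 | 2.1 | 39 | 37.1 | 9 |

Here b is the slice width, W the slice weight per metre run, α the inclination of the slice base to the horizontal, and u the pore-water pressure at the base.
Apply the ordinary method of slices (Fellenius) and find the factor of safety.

FS = 2.15

Ordinary method of slices: FS = Σ[c'·Δl_i + (W_i cosα_i − u_i·Δl_i)·tanφ'] / Σ W_i sinα_i, with Δl_i = b_i / cosα_i.
Slice 1: Δl = 3.1/cos(-6.4°) = 3.119 m; N'_1 = 79·cos(-6.4°) − 1·3.119 = 75.4; c'Δl = 9.67; W sinα = -8.8
Slice 2: Δl = 2.8/cos16.2° = 2.916 m; N'_2 = 120·cos16.2° − 22·2.916 = 51.1; c'Δl = 9.04; W sinα = 33.5
Slice 3: Δl = 2.1/cos37.1° = 2.633 m; N'_3 = 39·cos37.1° − 9·2.633 = 7.4; c'Δl = 8.16; W sinα = 23.5
Σc'Δl = 26.9 kN/m; ΣN' = 133.9 kN/m; ΣW sinα = 48.2 kN/m
Resisting = 26.9 + 133.9·tan29.9° = 26.9 + 77.0 = 103.9 kN/m
FS = 103.9 / 48.2 = 2.155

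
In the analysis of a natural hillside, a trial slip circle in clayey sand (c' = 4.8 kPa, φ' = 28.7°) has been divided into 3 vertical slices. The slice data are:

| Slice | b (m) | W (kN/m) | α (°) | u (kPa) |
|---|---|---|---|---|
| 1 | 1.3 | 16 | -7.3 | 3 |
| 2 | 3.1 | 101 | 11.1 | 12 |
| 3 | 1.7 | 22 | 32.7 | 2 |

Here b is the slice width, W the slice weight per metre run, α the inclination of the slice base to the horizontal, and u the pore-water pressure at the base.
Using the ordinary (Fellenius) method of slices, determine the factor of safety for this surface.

FS = 2.70

Ordinary method of slices: FS = Σ[c'·Δl_i + (W_i cosα_i − u_i·Δl_i)·tanφ'] / Σ W_i sinα_i, with Δl_i = b_i / cosα_i.
Slice 1: Δl = 1.3/cos(-7.3°) = 1.311 m; N'_1 = 16·cos(-7.3°) − 3·1.311 = 11.9; c'Δl = 6.29; W sinα = -2.0
Slice 2: Δl = 3.1/cos11.1° = 3.159 m; N'_2 = 101·cos11.1° − 12·3.159 = 61.2; c'Δl = 15.16; W sinα = 19.4
Slice 3: Δl = 1.7/cos32.7° = 2.020 m; N'_3 = 22·cos32.7° − 2·2.020 = 14.5; c'Δl = 9.70; W sinα = 11.9
Σc'Δl = 31.2 kN/m; ΣN' = 87.6 kN/m; ΣW sinα = 29.3 kN/m
Resisting = 31.2 + 87.6·tan28.7° = 31.2 + 48.0 = 79.1 kN/m
FS = 79.1 / 29.3 = 2.701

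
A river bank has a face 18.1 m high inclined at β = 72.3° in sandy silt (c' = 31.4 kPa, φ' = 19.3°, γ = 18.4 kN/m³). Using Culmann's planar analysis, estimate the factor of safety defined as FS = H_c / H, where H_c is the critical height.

FS = 0.85

H_c = (4c'/γ) · sinβ cosφ' / [1 − cos(β − φ')]
    = (4·31.4/18.4) · sin72.3°·cos19.3° / [1 − cos53.0°]
    = 6.826 · 0.8991 / 0.3982 = 15.41 m
FS = H_c / H = 15.41 / 18.1 = 0.852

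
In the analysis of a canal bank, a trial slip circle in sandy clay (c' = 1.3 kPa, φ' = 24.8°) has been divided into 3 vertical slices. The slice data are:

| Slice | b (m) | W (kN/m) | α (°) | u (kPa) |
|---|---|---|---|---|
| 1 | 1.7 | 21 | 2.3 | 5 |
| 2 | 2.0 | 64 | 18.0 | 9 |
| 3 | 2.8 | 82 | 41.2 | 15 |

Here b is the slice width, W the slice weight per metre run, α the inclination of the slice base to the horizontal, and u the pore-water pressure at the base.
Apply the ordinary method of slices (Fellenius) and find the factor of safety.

FS = 0.50

Ordinary method of slices: FS = Σ[c'·Δl_i + (W_i cosα_i − u_i·Δl_i)·tanφ'] / Σ W_i sinα_i, with Δl_i = b_i / cosα_i.
Slice 1: Δl = 1.7/cos2.3° = 1.701 m; N'_1 = 21·cos2.3° − 5·1.701 = 12.5; c'Δl = 2.21; W sinα = 0.8
Slice 2: Δl = 2.0/cos18.0° = 2.103 m; N'_2 = 64·cos18.0° − 9·2.103 = 41.9; c'Δl = 2.73; W sinα = 19.8
Slice 3: Δl = 2.8/cos41.2° = 3.721 m; N'_3 = 82·cos41.2° − 15·3.721 = 5.9; c'Δl = 4.84; W sinα = 54.0
Σc'Δl = 9.8 kN/m; ΣN' = 60.3 kN/m; ΣW sinα = 74.6 kN/m
Resisting = 9.8 + 60.3·tan24.8° = 9.8 + 27.9 = 37.6 kN/m
FS = 37.6 / 74.6 = 0.504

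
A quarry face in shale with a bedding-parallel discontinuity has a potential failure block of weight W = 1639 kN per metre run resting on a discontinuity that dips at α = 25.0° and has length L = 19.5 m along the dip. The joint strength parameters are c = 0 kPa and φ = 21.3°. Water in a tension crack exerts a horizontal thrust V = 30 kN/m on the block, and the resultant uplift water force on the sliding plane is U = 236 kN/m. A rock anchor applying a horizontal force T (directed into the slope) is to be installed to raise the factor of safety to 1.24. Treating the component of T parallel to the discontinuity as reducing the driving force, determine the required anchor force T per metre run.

T = 319 kN/m

Resolving forces along and normal to the sliding plane, with the horizontal anchor force T adding T·sinα to the effective normal force and T·cosα acting up the plane against the driving force:
FS = [cL + (W cosα − U − V sinα + T sinα) tanφ] / [W sinα + V cosα − T cosα]
Without the anchor: N' = 1236.8 kN/m, driving T_d = 719.9 kN/m, resisting R = 0·19.5 + 1236.8·tan21.3° = 482.2 kN/m, FS = 0.67.
Setting FS = 1.24 and solving for T:
1.24·(719.9 − T cos25.0°) = 482.2 + T sin25.0°·tan21.3°
T·(sin25.0°·tan21.3° + 1.24·cos25.0°) = 1.24·719.9 − 482.2
T·(0.4226·0.3899 + 1.24·0.9063) = 892.6 − 482.2 = 410.4
T·1.2886 = 410.4
T = 318.5 kN/m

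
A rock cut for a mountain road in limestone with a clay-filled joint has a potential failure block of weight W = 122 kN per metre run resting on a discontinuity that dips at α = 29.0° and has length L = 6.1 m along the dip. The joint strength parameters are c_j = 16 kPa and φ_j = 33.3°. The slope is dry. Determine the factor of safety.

FS = 2.84

Resolving the block weight along and normal to the plane and applying the Mohr–Coulomb strength on the joint:
N' = W cosα = 122·cos29.0° = 106.7 kN/m
Driving force T = W sinα = 122·sin29.0° = 59.1 kN/m
Resisting force R = c_j·L + N'·tanφ_j = 16·6.1 + 106.7·tan33.3° = 97.6 + 70.1 = 167.7 kN/m
FS = R / T = 167.7 / 59.1 = 2.835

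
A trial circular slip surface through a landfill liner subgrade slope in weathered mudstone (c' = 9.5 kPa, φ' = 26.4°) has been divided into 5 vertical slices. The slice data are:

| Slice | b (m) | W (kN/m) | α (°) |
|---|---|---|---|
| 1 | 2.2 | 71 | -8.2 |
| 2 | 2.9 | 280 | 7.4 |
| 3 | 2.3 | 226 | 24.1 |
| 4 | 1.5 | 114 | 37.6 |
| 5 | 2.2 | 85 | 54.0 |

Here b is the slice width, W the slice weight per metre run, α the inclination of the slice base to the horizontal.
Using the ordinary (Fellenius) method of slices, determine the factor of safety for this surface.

FS = 1.84

Ordinary method of slices: FS = Σ[c'·Δl_i + (W_i cosα_i)·tanφ'] / Σ W_i sinα_i, with Δl_i = b_i / cosα_i.
Slice 1: Δl = 2.2/cos(-8.2°) = 2.223 m; N'_1 = 71·cos(-8.2°) = 70.3; c'Δl = 21.12; W sinα = -10.1
Slice 2: Δl = 2.9/cos7.4° = 2.924 m; N'_2 = 280·cos7.4° = 277.7; c'Δl = 27.78; W sinα = 36.1
Slice 3: Δl = 2.3/cos24.1° = 2.520 m; N'_3 = 226·cos24.1° = 206.3; c'Δl = 23.94; W sinα = 92.3
Slice 4: Δl = 1.5/cos37.6° = 1.893 m; N'_4 = 114·cos37.6° = 90.3; c'Δl = 17.99; W sinα = 69.6
Slice 5: Δl = 2.2/cos54.0° = 3.743 m; N'_5 = 85·cos54.0° = 50.0; c'Δl = 35.56; W sinα = 68.8
Σc'Δl = 126.4 kN/m; ΣN' = 694.5 kN/m; ΣW sinα = 256.5 kN/m
Resisting = 126.4 + 694.5·tan26.4° = 126.4 + 344.8 = 471.1 kN/m
FS = 471.1 / 256.5 = 1.837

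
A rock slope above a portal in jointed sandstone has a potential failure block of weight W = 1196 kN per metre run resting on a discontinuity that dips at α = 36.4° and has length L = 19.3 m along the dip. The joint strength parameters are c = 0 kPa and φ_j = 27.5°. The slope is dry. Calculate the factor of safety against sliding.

Resolving the block weight along and normal to the plane and applying the Mohr–Coulomb strength on the joint:
N' = W cosα = 1196·cos36.4° = 962.7 kN/m
Driving force T = W sinα = 1196·sin36.4° = 709.7 kN/m
Resisting force R = c·L + N'·tanφ_j = 0·19.3 + 962.7·tan27.5° = 0.0 + 501.1 = 501.1 kN/m
FS = R / T = 501.1 / 709.7 = 0.706

FS = 0.71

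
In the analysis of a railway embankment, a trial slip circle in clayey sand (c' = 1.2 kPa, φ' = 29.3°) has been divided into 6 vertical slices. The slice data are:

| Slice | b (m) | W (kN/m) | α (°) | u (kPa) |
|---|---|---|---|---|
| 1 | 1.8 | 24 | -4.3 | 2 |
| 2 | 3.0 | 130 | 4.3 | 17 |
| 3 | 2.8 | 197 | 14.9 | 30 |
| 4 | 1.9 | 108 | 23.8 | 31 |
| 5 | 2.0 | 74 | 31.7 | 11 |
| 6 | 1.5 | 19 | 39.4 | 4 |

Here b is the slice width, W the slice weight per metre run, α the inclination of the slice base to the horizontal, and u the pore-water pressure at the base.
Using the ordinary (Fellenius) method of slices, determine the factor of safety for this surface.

FS = 1.14

Ordinary method of slices: FS = Σ[c'·Δl_i + (W_i cosα_i − u_i·Δl_i)·tanφ'] / Σ W_i sinα_i, with Δl_i = b_i / cosα_i.
Slice 1: Δl = 1.8/cos(-4.3°) = 1.805 m; N'_1 = 24·cos(-4.3°) − 2·1.805 = 20.3; c'Δl = 2.17; W sinα = -1.8
Slice 2: Δl = 3.0/cos4.3° = 3.008 m; N'_2 = 130·cos4.3° − 17·3.008 = 78.5; c'Δl = 3.61; W sinα = 9.7
Slice 3: Δl = 2.8/cos14.9° = 2.897 m; N'_3 = 197·cos14.9° − 30·2.897 = 103.5; c'Δl = 3.48; W sinα = 50.7
Slice 4: Δl = 1.9/cos23.8° = 2.077 m; N'_4 = 108·cos23.8° − 31·2.077 = 34.4; c'Δl = 2.49; W sinα = 43.6
Slice 5: Δl = 2.0/cos31.7° = 2.351 m; N'_5 = 74·cos31.7° − 11·2.351 = 37.1; c'Δl = 2.82; W sinα = 38.9
Slice 6: Δl = 1.5/cos39.4° = 1.941 m; N'_6 = 19·cos39.4° − 4·1.941 = 6.9; c'Δl = 2.33; W sinα = 12.1
Σc'Δl = 16.9 kN/m; ΣN' = 280.7 kN/m; ΣW sinα = 153.1 kN/m
Resisting = 16.9 + 280.7·tan29.3° = 16.9 + 157.5 = 174.4 kN/m
FS = 174.4 / 153.1 = 1.139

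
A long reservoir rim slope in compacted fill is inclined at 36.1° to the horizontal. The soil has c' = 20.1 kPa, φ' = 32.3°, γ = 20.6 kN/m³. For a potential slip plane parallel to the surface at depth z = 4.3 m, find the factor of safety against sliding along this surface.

For an infinite slope with a slip plane parallel to the surface (no pore pressure): FS = [c' + γz cos²β tanφ'] / [γz sinβ cosβ].
γz = 20.6·4.3 = 88.58 kN/m²
Numerator = 20.1 + 88.58·cos²36.1°·tan32.3° = 20.1 + 88.58·0.6528·0.6322 = 56.658 kPa
Denominator = 88.58·sin36.1°·cos36.1° = 88.58·0.5892·0.8080 = 42.170 kPa
FS = 56.658 / 42.170 = 1.344

FS = 1.34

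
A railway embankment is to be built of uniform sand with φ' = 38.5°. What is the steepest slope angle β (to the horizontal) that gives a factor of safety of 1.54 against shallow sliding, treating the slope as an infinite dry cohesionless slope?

For an infinite dry cohesionless slope FS = tanφ'/tanβ, so tanβ = tanφ' / FS.
tanβ = tan38.5° / 1.54 = 0.7954 / 1.54 = 0.5165
β = arctan(0.5165) = 27.32°

β = 27.3°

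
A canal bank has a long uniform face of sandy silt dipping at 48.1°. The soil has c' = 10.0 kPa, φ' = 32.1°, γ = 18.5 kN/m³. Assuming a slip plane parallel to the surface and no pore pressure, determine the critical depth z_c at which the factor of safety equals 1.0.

z_c = 2.49 m

Setting FS = 1.00 in FS = [c' + γz cos²β tanφ'] / [γz sinβ cosβ] and solving for z:
z = c' / [γ cosβ (FS·sinβ − cosβ·tanφ')]
  = 10.0 / [18.5·cos48.1°·(1.00·sin48.1° − cos48.1°·tan32.1°)]
  = 10.0 / [18.5·0.6678·(1.00·0.7443 − 0.6678·0.6273)]
  = 10.0 / 4.0201 = 2.488 m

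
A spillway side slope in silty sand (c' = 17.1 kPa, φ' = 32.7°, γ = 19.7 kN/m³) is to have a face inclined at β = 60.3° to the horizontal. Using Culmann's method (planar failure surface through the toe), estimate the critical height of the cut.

Culmann's analysis gives the critical failure plane at α_cr = (β + φ')/2 = (60.3 + 32.7)/2 = 46.5°, and the critical height
H_c = (4c'/γ) · sinβ cosφ' / [1 − cos(β − φ')]
    = (4·17.1/19.7) · sin60.3°·cos32.7° / [1 − cos(27.6°)]
    = 3.472 · 0.8686·0.8415 / [1 − 0.8862]
    = 3.472 · 0.7310 / 0.1138
    = 22.30 m

H_c = 22.30 m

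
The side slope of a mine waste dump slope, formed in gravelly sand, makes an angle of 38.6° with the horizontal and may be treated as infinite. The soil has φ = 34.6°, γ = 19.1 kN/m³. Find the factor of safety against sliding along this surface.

For a dry cohesionless infinite slope the factor of safety is FS = tanφ / tanβ.
FS = tan34.6° / tan38.6° = 0.6899 / 0.7983 = 0.864

FS = 0.86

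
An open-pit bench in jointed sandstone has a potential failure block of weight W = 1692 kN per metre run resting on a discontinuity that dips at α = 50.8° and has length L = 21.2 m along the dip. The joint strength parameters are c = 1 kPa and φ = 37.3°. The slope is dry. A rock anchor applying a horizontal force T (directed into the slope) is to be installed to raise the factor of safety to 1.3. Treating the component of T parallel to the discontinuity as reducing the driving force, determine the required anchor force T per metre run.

Resolving forces along and normal to the sliding plane, with the horizontal anchor force T adding T·sinα to the effective normal force and T·cosα acting up the plane against the driving force:
FS = [cL + (W cosα + T sinα) tanφ] / [W sinα − T cosα]
Without the anchor: N' = 1069.4 kN/m, driving T_d = 1311.2 kN/m, resisting R = 1·21.2 + 1069.4·tan37.3° = 835.9 kN/m, FS = 0.64.
Setting FS = 1.3 and solving for T:
1.3·(1311.2 − T cos50.8°) = 835.9 + T sin50.8°·tan37.3°
T·(sin50.8°·tan37.3° + 1.3·cos50.8°) = 1.3·1311.2 − 835.9
T·(0.7749·0.7618 + 1.3·0.6320) = 1704.6 − 835.9 = 868.7
T·1.4120 = 868.7
T = 615.2 kN/m

T = 615 kN/m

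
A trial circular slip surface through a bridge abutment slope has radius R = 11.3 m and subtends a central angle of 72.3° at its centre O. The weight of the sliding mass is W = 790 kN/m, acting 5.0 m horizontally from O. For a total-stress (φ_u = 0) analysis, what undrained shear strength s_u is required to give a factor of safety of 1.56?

FS = s_u·L_a·R / (W·d), so s_u = FS·W·d / (L_a·R).
Arc length L_a = R·θ = 11.3·(72.3°·π/180) = 11.3·1.2619 = 14.26 m
s_u = 1.56·790·5.0 / (14.26·11.3) = 6162.0 / 161.13 = 38.24 kPa

s_u = 38.2 kPa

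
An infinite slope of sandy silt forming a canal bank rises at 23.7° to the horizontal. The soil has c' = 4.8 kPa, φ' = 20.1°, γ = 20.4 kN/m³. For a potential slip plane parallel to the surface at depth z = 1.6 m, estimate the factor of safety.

For an infinite slope with a slip plane parallel to the surface (no pore pressure): FS = [c' + γz cos²β tanφ'] / [γz sinβ cosβ].
γz = 20.4·1.6 = 32.64 kN/m²
Numerator = 4.8 + 32.64·cos²23.7°·tan20.1° = 4.8 + 32.64·0.8384·0.3659 = 14.815 kPa
Denominator = 32.64·sin23.7°·cos23.7° = 32.64·0.4019·0.9157 = 12.013 kPa
FS = 14.815 / 12.013 = 1.233

FS = 1.23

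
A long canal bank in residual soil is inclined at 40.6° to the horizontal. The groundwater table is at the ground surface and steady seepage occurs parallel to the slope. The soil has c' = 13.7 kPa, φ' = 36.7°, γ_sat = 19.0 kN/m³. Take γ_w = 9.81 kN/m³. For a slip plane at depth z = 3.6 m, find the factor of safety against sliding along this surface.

With seepage parallel to the slope and the water table at the surface, the effective normal stress on the slip plane uses the buoyant unit weight γ' = γ_sat − γ_w while the driving shear stress uses γ_sat:
FS = [c' + γ' z cos²β tanφ'] / [γ_sat z sinβ cosβ]
γ' = 19.0 − 9.81 = 9.19 kN/m³
Numerator = 13.7 + 9.19·3.6·cos²40.6°·tan36.7° = 13.7 + 9.19·3.6·0.5765·0.7454 = 27.916 kPa
Denominator = 19.0·3.6·sin40.6°·cos40.6° = 19.0·3.6·0.6508·0.7593 = 33.797 kPa
FS = 27.916 / 33.797 = 0.826

FS = 0.83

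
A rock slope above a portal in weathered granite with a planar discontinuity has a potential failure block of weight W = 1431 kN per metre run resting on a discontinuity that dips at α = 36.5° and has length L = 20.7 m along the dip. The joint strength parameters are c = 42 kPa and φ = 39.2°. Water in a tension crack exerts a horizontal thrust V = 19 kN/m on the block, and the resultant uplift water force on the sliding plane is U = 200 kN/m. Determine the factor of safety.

Resolving the block weight along and normal to the plane and applying the Mohr–Coulomb strength on the joint:
N' = W cosα − U − V sinα = 1431·cos36.5° − 200 − 19·sin36.5° = 939.0 kN/m
Driving force T = W sinα + V cosα = 1431·sin36.5° + 19·cos36.5° = 866.5 kN/m
Resisting force R = c·L + N'·tanφ = 42·20.7 + 939.0·tan39.2° = 869.4 + 765.8 = 1635.2 kN/m
FS = R / T = 1635.2 / 866.5 = 1.887

FS = 1.89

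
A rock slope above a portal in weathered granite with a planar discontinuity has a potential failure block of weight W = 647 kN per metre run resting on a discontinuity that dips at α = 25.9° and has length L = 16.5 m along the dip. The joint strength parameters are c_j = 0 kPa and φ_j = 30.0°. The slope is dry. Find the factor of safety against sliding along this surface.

Resolving the block weight along and normal to the plane and applying the Mohr–Coulomb strength on the joint:
N' = W cosα = 647·cos25.9° = 582.0 kN/m
Driving force T = W sinα = 647·sin25.9° = 282.6 kN/m
Resisting force R = c_j·L + N'·tanφ_j = 0·16.5 + 582.0·tan30.0° = 0.0 + 336.0 = 336.0 kN/m
FS = R / T = 336.0 / 282.6 = 1.189

FS = 1.19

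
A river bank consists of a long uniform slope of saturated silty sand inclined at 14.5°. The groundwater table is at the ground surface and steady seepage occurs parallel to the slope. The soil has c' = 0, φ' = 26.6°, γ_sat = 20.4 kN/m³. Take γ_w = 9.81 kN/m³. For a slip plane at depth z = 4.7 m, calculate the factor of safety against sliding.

With seepage parallel to the slope and the water table at the surface, the effective normal stress on the slip plane uses the buoyant unit weight γ' = γ_sat − γ_w while the driving shear stress uses γ_sat:
FS = [c' + γ' z cos²β tanφ'] / [γ_sat z sinβ cosβ]
(For c' = 0 this reduces to FS = (γ'/γ_sat)·tanφ'/tanβ.)
γ' = 20.4 − 9.81 = 10.59 kN/m³
Numerator = 0.0 + 10.59·4.7·cos²14.5°·tan26.6° = 0.0 + 10.59·4.7·0.9373·0.5008 = 23.362 kPa
Denominator = 20.4·4.7·sin14.5°·cos14.5° = 20.4·4.7·0.2504·0.9681 = 23.242 kPa
FS = 23.362 / 23.242 = 1.005

FS = 1.01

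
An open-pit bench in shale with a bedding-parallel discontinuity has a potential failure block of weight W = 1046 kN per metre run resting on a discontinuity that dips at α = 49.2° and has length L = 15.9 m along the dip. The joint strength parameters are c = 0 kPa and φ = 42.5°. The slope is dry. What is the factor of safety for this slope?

FS = 0.79

Resolving the block weight along and normal to the plane and applying the Mohr–Coulomb strength on the joint:
N' = W cosα = 1046·cos49.2° = 683.5 kN/m
Driving force T = W sinα = 1046·sin49.2° = 791.8 kN/m
Resisting force R = c·L + N'·tanφ = 0·15.9 + 683.5·tan42.5° = 0.0 + 626.3 = 626.3 kN/m
FS = R / T = 626.3 / 791.8 = 0.791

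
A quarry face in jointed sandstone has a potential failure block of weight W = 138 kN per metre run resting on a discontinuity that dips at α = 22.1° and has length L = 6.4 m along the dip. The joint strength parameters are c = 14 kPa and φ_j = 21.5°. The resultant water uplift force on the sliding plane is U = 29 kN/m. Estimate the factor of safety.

FS = 2.48

Resolving the block weight along and normal to the plane and applying the Mohr–Coulomb strength on the joint:
N' = W cosα − U = 138·cos22.1° − 29 = 98.9 kN/m
Driving force T = W sinα = 138·sin22.1° = 51.9 kN/m
Resisting force R = c·L + N'·tanφ_j = 14·6.4 + 98.9·tan21.5° = 89.6 + 38.9 = 128.5 kN/m
FS = R / T = 128.5 / 51.9 = 2.476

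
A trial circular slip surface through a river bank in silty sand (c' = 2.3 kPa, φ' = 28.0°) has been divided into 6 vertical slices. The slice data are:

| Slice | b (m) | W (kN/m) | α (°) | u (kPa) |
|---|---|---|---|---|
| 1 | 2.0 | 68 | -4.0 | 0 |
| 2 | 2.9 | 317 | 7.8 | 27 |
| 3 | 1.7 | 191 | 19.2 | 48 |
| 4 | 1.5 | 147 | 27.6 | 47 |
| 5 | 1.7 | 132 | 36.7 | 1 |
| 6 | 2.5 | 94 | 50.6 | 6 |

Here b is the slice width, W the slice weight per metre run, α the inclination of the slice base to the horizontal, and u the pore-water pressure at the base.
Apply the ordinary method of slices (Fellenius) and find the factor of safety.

FS = 1.08

Ordinary method of slices: FS = Σ[c'·Δl_i + (W_i cosα_i − u_i·Δl_i)·tanφ'] / Σ W_i sinα_i, with Δl_i = b_i / cosα_i.
Slice 1: Δl = 2.0/cos(-4.0°) = 2.005 m; N'_1 = 68·cos(-4.0°) − 0·2.005 = 67.8; c'Δl = 4.61; W sinα = -4.7
Slice 2: Δl = 2.9/cos7.8° = 2.927 m; N'_2 = 317·cos7.8° − 27·2.927 = 235.0; c'Δl = 6.73; W sinα = 43.0
Slice 3: Δl = 1.7/cos19.2° = 1.800 m; N'_3 = 191·cos19.2° − 48·1.800 = 94.0; c'Δl = 4.14; W sinα = 62.8
Slice 4: Δl = 1.5/cos27.6° = 1.693 m; N'_4 = 147·cos27.6° − 47·1.693 = 50.7; c'Δl = 3.89; W sinα = 68.1
Slice 5: Δl = 1.7/cos36.7° = 2.120 m; N'_5 = 132·cos36.7° − 1·2.120 = 103.7; c'Δl = 4.88; W sinα = 78.9
Slice 6: Δl = 2.5/cos50.6° = 3.939 m; N'_6 = 94·cos50.6° − 6·3.939 = 36.0; c'Δl = 9.06; W sinα = 72.6
Σc'Δl = 33.3 kN/m; ΣN' = 587.3 kN/m; ΣW sinα = 320.7 kN/m
Resisting = 33.3 + 587.3·tan28.0° = 33.3 + 312.3 = 345.6 kN/m
FS = 345.6 / 320.7 = 1.078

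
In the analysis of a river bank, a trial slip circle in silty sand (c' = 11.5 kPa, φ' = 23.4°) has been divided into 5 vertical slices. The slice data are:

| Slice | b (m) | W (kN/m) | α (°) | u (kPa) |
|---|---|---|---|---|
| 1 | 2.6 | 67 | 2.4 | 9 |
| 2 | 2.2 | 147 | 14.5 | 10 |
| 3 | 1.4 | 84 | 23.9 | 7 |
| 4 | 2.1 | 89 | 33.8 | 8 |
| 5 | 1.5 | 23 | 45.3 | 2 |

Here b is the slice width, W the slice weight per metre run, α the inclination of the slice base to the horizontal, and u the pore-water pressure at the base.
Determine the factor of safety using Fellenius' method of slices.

Ordinary method of slices: FS = Σ[c'·Δl_i + (W_i cosα_i − u_i·Δl_i)·tanφ'] / Σ W_i sinα_i, with Δl_i = b_i / cosα_i.
Slice 1: Δl = 2.6/cos2.4° = 2.602 m; N'_1 = 67·cos2.4° − 9·2.602 = 43.5; c'Δl = 29.93; W sinα = 2.8
Slice 2: Δl = 2.2/cos14.5° = 2.272 m; N'_2 = 147·cos14.5° − 10·2.272 = 119.6; c'Δl = 26.13; W sinα = 36.8
Slice 3: Δl = 1.4/cos23.9° = 1.531 m; N'_3 = 84·cos23.9° − 7·1.531 = 66.1; c'Δl = 17.61; W sinα = 34.0
Slice 4: Δl = 2.1/cos33.8° = 2.527 m; N'_4 = 89·cos33.8° − 8·2.527 = 53.7; c'Δl = 29.06; W sinα = 49.5
Slice 5: Δl = 1.5/cos45.3° = 2.133 m; N'_5 = 23·cos45.3° − 2·2.133 = 11.9; c'Δl = 24.52; W sinα = 16.3
Σc'Δl = 127.3 kN/m; ΣN' = 294.8 kN/m; ΣW sinα = 139.5 kN/m
Resisting = 127.3 + 294.8·tan23.4° = 127.3 + 127.6 = 254.8 kN/m
FS = 254.8 / 139.5 = 1.827

FS = 1.83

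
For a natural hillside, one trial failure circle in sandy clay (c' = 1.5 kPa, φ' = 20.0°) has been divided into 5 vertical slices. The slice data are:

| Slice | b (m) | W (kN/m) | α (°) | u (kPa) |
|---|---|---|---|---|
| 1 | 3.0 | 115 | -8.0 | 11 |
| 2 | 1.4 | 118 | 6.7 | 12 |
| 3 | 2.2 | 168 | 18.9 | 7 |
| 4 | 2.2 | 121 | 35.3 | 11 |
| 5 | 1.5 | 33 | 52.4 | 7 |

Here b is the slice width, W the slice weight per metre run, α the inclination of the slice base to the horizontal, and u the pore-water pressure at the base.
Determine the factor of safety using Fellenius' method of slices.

FS = 1.09

Ordinary method of slices: FS = Σ[c'·Δl_i + (W_i cosα_i − u_i·Δl_i)·tanφ'] / Σ W_i sinα_i, with Δl_i = b_i / cosα_i.
Slice 1: Δl = 3.0/cos(-8.0°) = 3.029 m; N'_1 = 115·cos(-8.0°) − 11·3.029 = 80.6; c'Δl = 4.54; W sinα = -16.0
Slice 2: Δl = 1.4/cos6.7° = 1.410 m; N'_2 = 118·cos6.7° − 12·1.410 = 100.3; c'Δl = 2.11; W sinα = 13.8
Slice 3: Δl = 2.2/cos18.9° = 2.325 m; N'_3 = 168·cos18.9° − 7·2.325 = 142.7; c'Δl = 3.49; W sinα = 54.4
Slice 4: Δl = 2.2/cos35.3° = 2.696 m; N'_4 = 121·cos35.3° − 11·2.696 = 69.1; c'Δl = 4.04; W sinα = 69.9
Slice 5: Δl = 1.5/cos52.4° = 2.458 m; N'_5 = 33·cos52.4° − 7·2.458 = 2.9; c'Δl = 3.69; W sinα = 26.1
Σc'Δl = 17.9 kN/m; ΣN' = 395.5 kN/m; ΣW sinα = 148.2 kN/m
Resisting = 17.9 + 395.5·tan20.0° = 17.9 + 144.0 = 161.8 kN/m
FS = 161.8 / 148.2 = 1.092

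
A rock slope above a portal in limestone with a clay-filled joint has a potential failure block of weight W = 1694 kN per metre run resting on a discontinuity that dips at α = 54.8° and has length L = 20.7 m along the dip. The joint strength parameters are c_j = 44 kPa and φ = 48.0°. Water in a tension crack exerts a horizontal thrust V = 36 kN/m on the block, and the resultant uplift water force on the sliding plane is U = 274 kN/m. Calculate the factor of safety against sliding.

Resolving the block weight along and normal to the plane and applying the Mohr–Coulomb strength on the joint:
N' = W cosα − U − V sinα = 1694·cos54.8° − 274 − 36·sin54.8° = 673.1 kN/m
Driving force T = W sinα + V cosα = 1694·sin54.8° + 36·cos54.8° = 1405.0 kN/m
Resisting force R = c_j·L + N'·tanφ = 44·20.7 + 673.1·tan48.0° = 910.8 + 747.5 = 1658.3 kN/m
FS = R / T = 1658.3 / 1405.0 = 1.180

FS = 1.18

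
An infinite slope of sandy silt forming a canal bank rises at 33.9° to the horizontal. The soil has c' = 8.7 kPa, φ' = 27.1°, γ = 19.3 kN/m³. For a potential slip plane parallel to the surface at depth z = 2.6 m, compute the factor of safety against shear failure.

For an infinite slope with a slip plane parallel to the surface (no pore pressure): FS = [c' + γz cos²β tanφ'] / [γz sinβ cosβ].
γz = 19.3·2.6 = 50.18 kN/m²
Numerator = 8.7 + 50.18·cos²33.9°·tan27.1° = 8.7 + 50.18·0.6889·0.5117 = 26.390 kPa
Denominator = 50.18·sin33.9°·cos33.9° = 50.18·0.5577·0.8300 = 23.230 kPa
FS = 26.390 / 23.230 = 1.136

FS = 1.14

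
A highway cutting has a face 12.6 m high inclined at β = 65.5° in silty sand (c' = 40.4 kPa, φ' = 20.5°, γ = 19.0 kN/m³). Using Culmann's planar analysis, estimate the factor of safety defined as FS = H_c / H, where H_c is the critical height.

FS = 1.96

H_c = (4c'/γ) · sinβ cosφ' / [1 − cos(β − φ')]
    = (4·40.4/19.0) · sin65.5°·cos20.5° / [1 − cos45.0°]
    = 8.505 · 0.8523 / 0.2929 = 24.75 m
FS = H_c / H = 24.75 / 12.6 = 1.964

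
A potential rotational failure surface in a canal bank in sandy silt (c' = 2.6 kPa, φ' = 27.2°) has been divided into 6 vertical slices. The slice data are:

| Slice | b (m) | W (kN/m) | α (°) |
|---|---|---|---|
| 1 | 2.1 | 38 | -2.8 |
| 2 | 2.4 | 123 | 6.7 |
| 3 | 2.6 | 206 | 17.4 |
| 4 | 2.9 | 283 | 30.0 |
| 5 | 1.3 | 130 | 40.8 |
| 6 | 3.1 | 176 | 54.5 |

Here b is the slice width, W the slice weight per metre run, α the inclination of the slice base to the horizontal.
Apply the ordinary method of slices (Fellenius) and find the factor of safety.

FS = 1.03

Ordinary method of slices: FS = Σ[c'·Δl_i + (W_i cosα_i)·tanφ'] / Σ W_i sinα_i, with Δl_i = b_i / cosα_i.
Slice 1: Δl = 2.1/cos(-2.8°) = 2.103 m; N'_1 = 38·cos(-2.8°) = 38.0; c'Δl = 5.47; W sinα = -1.9
Slice 2: Δl = 2.4/cos6.7° = 2.417 m; N'_2 = 123·cos6.7° = 122.2; c'Δl = 6.28; W sinα = 14.4
Slice 3: Δl = 2.6/cos17.4° = 2.725 m; N'_3 = 206·cos17.4° = 196.6; c'Δl = 7.08; W sinα = 61.6
Slice 4: Δl = 2.9/cos30.0° = 3.349 m; N'_4 = 283·cos30.0° = 245.1; c'Δl = 8.71; W sinα = 141.5
Slice 5: Δl = 1.3/cos40.8° = 1.717 m; N'_5 = 130·cos40.8° = 98.4; c'Δl = 4.47; W sinα = 84.9
Slice 6: Δl = 3.1/cos54.5° = 5.338 m; N'_6 = 176·cos54.5° = 102.2; c'Δl = 13.88; W sinα = 143.3
Σc'Δl = 45.9 kN/m; ΣN' = 802.4 kN/m; ΣW sinα = 443.8 kN/m
Resisting = 45.9 + 802.4·tan27.2° = 45.9 + 412.4 = 458.3 kN/m
FS = 458.3 / 443.8 = 1.033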